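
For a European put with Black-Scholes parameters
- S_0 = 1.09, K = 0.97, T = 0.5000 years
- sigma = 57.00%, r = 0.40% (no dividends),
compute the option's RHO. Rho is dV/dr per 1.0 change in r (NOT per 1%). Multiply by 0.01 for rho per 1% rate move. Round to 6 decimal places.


d1 = 0.4958726576; d2 = 0.0928217924
phi(d1) = 0.3527896191; exp(-qT) = 1.0000000000; exp(-rT) = 0.9980019987
N(-d2) = 0.4630225690
Rho = -K*T*exp(-rT)*N(-d2) = -0.9700 * 0.5000 * 0.9980019987 * 0.4630225690 = -0.224117

Answer: Rho = -0.224117


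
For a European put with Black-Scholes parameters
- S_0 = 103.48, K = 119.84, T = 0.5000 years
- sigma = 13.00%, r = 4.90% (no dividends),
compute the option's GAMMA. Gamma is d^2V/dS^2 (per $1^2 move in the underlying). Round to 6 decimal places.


d1 = -1.2842599818; d2 = -1.3761838633
phi(d1) = 0.1748895961; exp(-qT) = 1.0000000000; exp(-rT) = 0.9757976889
Gamma = exp(-qT) * phi(d1) / (S * sigma * sqrt(T)) = 1.0000000000 * 0.1748895961 / (103.4800 * 0.1300 * 0.7071067812) = 0.018386

Answer: Gamma = 0.018386


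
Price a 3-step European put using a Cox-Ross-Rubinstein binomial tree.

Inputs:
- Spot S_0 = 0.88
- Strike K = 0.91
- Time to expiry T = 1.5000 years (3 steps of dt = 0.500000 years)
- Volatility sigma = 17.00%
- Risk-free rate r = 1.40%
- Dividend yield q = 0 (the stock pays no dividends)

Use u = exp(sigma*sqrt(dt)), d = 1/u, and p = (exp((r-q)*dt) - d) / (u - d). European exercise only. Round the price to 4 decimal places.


Answer: Price = V(0,0) = 0.0842

Derivation:
dt = T/N = 0.500000
u = exp(sigma*sqrt(dt)) = 1.127732; d = 1/u = 0.886736
p = (exp((r-q)*dt) - d) / (u - d) = 0.499132
Discount per step: exp(-r*dt) = 0.993024
Stock lattice S(k, i) with i counting down-moves:
  k=0: S(0,0) = 0.8800
  k=1: S(1,0) = 0.9924; S(1,1) = 0.7803
  k=2: S(2,0) = 1.1192; S(2,1) = 0.8800; S(2,2) = 0.6919
  k=3: S(3,0) = 1.2621; S(3,1) = 0.9924; S(3,2) = 0.7803; S(3,3) = 0.6136
Terminal payoffs V(N, i) = max(K - S_T, 0):
  V(3,0) = 0.000000; V(3,1) = 0.000000; V(3,2) = 0.129672; V(3,3) = 0.296428
Backward induction: V(k, i) = exp(-r*dt) * [p * V(k+1, i) + (1-p) * V(k+1, i+1)].
  V(2,0) = exp(-r*dt) * [p*0.000000 + (1-p)*0.000000] = 0.000000
  V(2,1) = exp(-r*dt) * [p*0.000000 + (1-p)*0.129672] = 0.064496
  V(2,2) = exp(-r*dt) * [p*0.129672 + (1-p)*0.296428] = 0.211708
  V(1,0) = exp(-r*dt) * [p*0.000000 + (1-p)*0.064496] = 0.032078
  V(1,1) = exp(-r*dt) * [p*0.064496 + (1-p)*0.211708] = 0.137265
  V(0,0) = exp(-r*dt) * [p*0.032078 + (1-p)*0.137265] = 0.084172


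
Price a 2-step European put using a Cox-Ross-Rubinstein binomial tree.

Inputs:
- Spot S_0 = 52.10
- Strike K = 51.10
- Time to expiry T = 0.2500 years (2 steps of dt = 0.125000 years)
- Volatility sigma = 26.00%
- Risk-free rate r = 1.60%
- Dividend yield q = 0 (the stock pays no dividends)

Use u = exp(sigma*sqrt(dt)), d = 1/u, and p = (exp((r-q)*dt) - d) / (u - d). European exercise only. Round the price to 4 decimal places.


dt = T/N = 0.125000
u = exp(sigma*sqrt(dt)) = 1.096281; d = 1/u = 0.912175
p = (exp((r-q)*dt) - d) / (u - d) = 0.487909
Discount per step: exp(-r*dt) = 0.998002
Stock lattice S(k, i) with i counting down-moves:
  k=0: S(0,0) = 52.1000
  k=1: S(1,0) = 57.1163; S(1,1) = 47.5243
  k=2: S(2,0) = 62.6155; S(2,1) = 52.1000; S(2,2) = 43.3505
Terminal payoffs V(N, i) = max(K - S_T, 0):
  V(2,0) = 0.000000; V(2,1) = 0.000000; V(2,2) = 7.749546
Backward induction: V(k, i) = exp(-r*dt) * [p * V(k+1, i) + (1-p) * V(k+1, i+1)].
  V(1,0) = exp(-r*dt) * [p*0.000000 + (1-p)*0.000000] = 0.000000
  V(1,1) = exp(-r*dt) * [p*0.000000 + (1-p)*7.749546] = 3.960541
  V(0,0) = exp(-r*dt) * [p*0.000000 + (1-p)*3.960541] = 2.024104

Answer: Price = V(0,0) = 2.0241


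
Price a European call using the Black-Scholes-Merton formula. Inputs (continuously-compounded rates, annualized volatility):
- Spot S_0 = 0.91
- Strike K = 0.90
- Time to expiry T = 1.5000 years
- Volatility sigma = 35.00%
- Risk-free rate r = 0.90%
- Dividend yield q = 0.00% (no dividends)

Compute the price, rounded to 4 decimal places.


d1 = (ln(S/K) + (r - q + 0.5*sigma^2) * T) / (sigma * sqrt(T)) = 0.27160137
d2 = d1 - sigma * sqrt(T) = -0.15705933
exp(-rT) = 0.98659072; exp(-qT) = 1.00000000
C = S_0 * exp(-qT) * N(d1) - K * exp(-rT) * N(d2)
N(d1) = 0.60703573; N(d2) = 0.43759904
C = 0.9100 * 1.00000000 * 0.60703573 - 0.9000 * 0.98659072 * 0.43759904 = 0.1638

Answer: Price = 0.1638


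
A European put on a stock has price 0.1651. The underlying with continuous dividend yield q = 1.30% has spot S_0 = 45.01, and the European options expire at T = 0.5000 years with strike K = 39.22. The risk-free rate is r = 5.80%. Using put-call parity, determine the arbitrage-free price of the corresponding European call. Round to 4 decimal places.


Put-call parity: C - P = S_0 * exp(-qT) - K * exp(-rT).
S_0 * exp(-qT) = 45.0100 * 0.99352108 = 44.71838378
K * exp(-rT) = 39.2200 * 0.97141646 = 38.09895374
C = P + S*exp(-qT) - K*exp(-rT)
C = 0.1651 + 44.71838378 - 38.09895374 = 6.7845

Answer: Call price = 6.7845


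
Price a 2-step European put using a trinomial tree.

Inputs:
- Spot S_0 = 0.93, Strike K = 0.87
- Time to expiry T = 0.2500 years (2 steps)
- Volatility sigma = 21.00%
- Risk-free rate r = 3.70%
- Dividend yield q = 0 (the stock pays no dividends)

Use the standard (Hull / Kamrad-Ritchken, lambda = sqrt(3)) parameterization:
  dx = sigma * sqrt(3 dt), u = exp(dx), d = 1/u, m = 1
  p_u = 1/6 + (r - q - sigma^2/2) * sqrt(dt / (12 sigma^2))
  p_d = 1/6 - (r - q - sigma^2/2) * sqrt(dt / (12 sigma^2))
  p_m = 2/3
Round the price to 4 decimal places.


dt = T/N = 0.125000; dx = sigma*sqrt(3*dt) = 0.128598
u = exp(dx) = 1.137233; d = 1/u = 0.879327
p_u = 0.173933, p_m = 0.666667, p_d = 0.159401
Discount per step: exp(-r*dt) = 0.995386
Stock lattice S(k, j) with j the centered position index:
  k=0: S(0,+0) = 0.9300
  k=1: S(1,-1) = 0.8178; S(1,+0) = 0.9300; S(1,+1) = 1.0576
  k=2: S(2,-2) = 0.7191; S(2,-1) = 0.8178; S(2,+0) = 0.9300; S(2,+1) = 1.0576; S(2,+2) = 1.2028
Terminal payoffs V(N, j) = max(K - S_T, 0):
  V(2,-2) = 0.150909; V(2,-1) = 0.052226; V(2,+0) = 0.000000; V(2,+1) = 0.000000; V(2,+2) = 0.000000
Backward induction: V(k, j) = exp(-r*dt) * [p_u * V(k+1, j+1) + p_m * V(k+1, j) + p_d * V(k+1, j-1)]
  V(1,-1) = exp(-r*dt) * [p_u*0.000000 + p_m*0.052226 + p_d*0.150909] = 0.058600
  V(1,+0) = exp(-r*dt) * [p_u*0.000000 + p_m*0.000000 + p_d*0.052226] = 0.008286
  V(1,+1) = exp(-r*dt) * [p_u*0.000000 + p_m*0.000000 + p_d*0.000000] = 0.000000
  V(0,+0) = exp(-r*dt) * [p_u*0.000000 + p_m*0.008286 + p_d*0.058600] = 0.014797

Answer: Price = V(0,0) = 0.0148


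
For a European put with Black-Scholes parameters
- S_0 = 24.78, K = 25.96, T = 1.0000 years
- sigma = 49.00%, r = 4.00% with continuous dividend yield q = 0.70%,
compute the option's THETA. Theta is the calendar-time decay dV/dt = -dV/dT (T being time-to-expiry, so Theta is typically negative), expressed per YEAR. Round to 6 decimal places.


d1 = 0.2174081314; d2 = -0.2725918686
phi(d1) = 0.3896245558; exp(-qT) = 0.9930244429; exp(-rT) = 0.9607894392
Theta = -S*exp(-qT)*phi(d1)*sigma/(2*sqrt(T)) + r*K*exp(-rT)*N(-d2) - q*S*exp(-qT)*N(-d1)
N(-d1) = 0.4139451474; N(-d2) = 0.6074165184; sqrt(T) = 1.0000000000
Term 1 = -24.7800 * 0.9930244429 * 0.3896245558 * 0.4900 / (2 * 1.0000000000) = -2.3489493117
Term 2 = 0.0400 * 25.9600 * 0.9607894392 * 0.6074165184 = 0.6060095921
Term 3 = -0.0070 * 24.7800 * 0.9930244429 * 0.4139451474 = -0.0713020599
Theta = -2.3489493117 + (0.6060095921) + (-0.0713020599) = -1.814242

Answer: Theta = -1.814242


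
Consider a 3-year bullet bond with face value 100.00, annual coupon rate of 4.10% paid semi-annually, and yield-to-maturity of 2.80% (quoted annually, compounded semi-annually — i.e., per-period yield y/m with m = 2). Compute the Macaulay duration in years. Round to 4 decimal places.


Answer: Macaulay duration = 2.8565 years

Derivation:
Coupon per period c = face * coupon_rate / m = 2.050000
Periods per year m = 2; per-period yield y/m = 0.014000
Number of cashflows N = 6
Cashflows (t years, CF_t, discount factor 1/(1+y/m)^(m*t), PV):
  t = 0.5000: CF_t = 2.050000, DF = 0.986193, PV = 2.021696
  t = 1.0000: CF_t = 2.050000, DF = 0.972577, PV = 1.993783
  t = 1.5000: CF_t = 2.050000, DF = 0.959149, PV = 1.966256
  t = 2.0000: CF_t = 2.050000, DF = 0.945906, PV = 1.939108
  t = 2.5000: CF_t = 2.050000, DF = 0.932847, PV = 1.912335
  t = 3.0000: CF_t = 102.050000, DF = 0.919967, PV = 93.882637
Price P = sum_t PV_t = 103.715816
Macaulay numerator sum_t t * PV_t:
  t * PV_t at t = 0.5000: 1.010848
  t * PV_t at t = 1.0000: 1.993783
  t * PV_t at t = 1.5000: 2.949384
  t * PV_t at t = 2.0000: 3.878216
  t * PV_t at t = 2.5000: 4.780839
  t * PV_t at t = 3.0000: 281.647911
Macaulay duration D = (sum_t t * PV_t) / P = 296.260981 / 103.715816 = 2.856469


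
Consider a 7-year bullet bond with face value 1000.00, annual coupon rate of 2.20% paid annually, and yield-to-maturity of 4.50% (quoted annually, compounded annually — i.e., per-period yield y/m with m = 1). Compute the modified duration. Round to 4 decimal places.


Answer: Modified duration = 6.2428

Derivation:
Coupon per period c = face * coupon_rate / m = 22.000000
Periods per year m = 1; per-period yield y/m = 0.045000
Number of cashflows N = 7
Cashflows (t years, CF_t, discount factor 1/(1+y/m)^(m*t), PV):
  t = 1.0000: CF_t = 22.000000, DF = 0.956938, PV = 21.052632
  t = 2.0000: CF_t = 22.000000, DF = 0.915730, PV = 20.146059
  t = 3.0000: CF_t = 22.000000, DF = 0.876297, PV = 19.278525
  t = 4.0000: CF_t = 22.000000, DF = 0.838561, PV = 18.448350
  t = 5.0000: CF_t = 22.000000, DF = 0.802451, PV = 17.653923
  t = 6.0000: CF_t = 22.000000, DF = 0.767896, PV = 16.893706
  t = 7.0000: CF_t = 1022.000000, DF = 0.734828, PV = 750.994684
Price P = sum_t PV_t = 864.467878
First compute Macaulay numerator sum_t t * PV_t:
  t * PV_t at t = 1.0000: 21.052632
  t * PV_t at t = 2.0000: 40.292118
  t * PV_t at t = 3.0000: 57.835576
  t * PV_t at t = 4.0000: 73.793398
  t * PV_t at t = 5.0000: 88.269615
  t * PV_t at t = 6.0000: 101.362237
  t * PV_t at t = 7.0000: 5256.962786
Macaulay duration D = 5639.568362 / 864.467878 = 6.523745
Modified duration = D / (1 + y/m) = 6.523745 / (1 + 0.045000) = 6.242819


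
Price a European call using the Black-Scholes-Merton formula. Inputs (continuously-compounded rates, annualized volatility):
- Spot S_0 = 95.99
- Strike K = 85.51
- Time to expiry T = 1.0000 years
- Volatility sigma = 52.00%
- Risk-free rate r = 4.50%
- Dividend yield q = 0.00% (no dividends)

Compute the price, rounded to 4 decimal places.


Answer: Price = 26.1927

Derivation:
d1 = (ln(S/K) + (r - q + 0.5*sigma^2) * T) / (sigma * sqrt(T)) = 0.56886671
d2 = d1 - sigma * sqrt(T) = 0.04886671
exp(-rT) = 0.95599748; exp(-qT) = 1.00000000
C = S_0 * exp(-qT) * N(d1) - K * exp(-rT) * N(d2)
N(d1) = 0.71527670; N(d2) = 0.51948724
C = 95.9900 * 1.00000000 * 0.71527670 - 85.5100 * 0.95599748 * 0.51948724 = 26.1927


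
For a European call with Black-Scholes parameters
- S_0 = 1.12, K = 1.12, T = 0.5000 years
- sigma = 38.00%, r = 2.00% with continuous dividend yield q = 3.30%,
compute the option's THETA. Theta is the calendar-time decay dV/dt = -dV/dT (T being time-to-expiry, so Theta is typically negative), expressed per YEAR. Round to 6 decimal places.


d1 = 0.1101597933; d2 = -0.1585407836
phi(d1) = 0.3965289910; exp(-qT) = 0.9836353794; exp(-rT) = 0.9900498337
Theta = -S*exp(-qT)*phi(d1)*sigma/(2*sqrt(T)) - r*K*exp(-rT)*N(d2) + q*S*exp(-qT)*N(d1)
N(d1) = 0.5438586758; N(d2) = 0.4370153432; sqrt(T) = 0.7071067812
Term 1 = -1.1200 * 0.9836353794 * 0.3965289910 * 0.3800 / (2 * 0.7071067812) = -0.1173804331
Term 2 = -0.0200 * 1.1200 * 0.9900498337 * 0.4370153432 = -0.0096917401
Term 3 = 0.0330 * 1.1200 * 0.9836353794 * 0.5438586758 = 0.0197720711
Theta = -0.1173804331 + (-0.0096917401) + (0.0197720711) = -0.107300

Answer: Theta = -0.107300


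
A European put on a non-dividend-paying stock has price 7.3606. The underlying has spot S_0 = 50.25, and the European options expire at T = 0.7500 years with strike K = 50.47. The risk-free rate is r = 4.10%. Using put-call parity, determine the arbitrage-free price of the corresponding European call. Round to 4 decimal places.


Put-call parity: C - P = S_0 * exp(-qT) - K * exp(-rT).
S_0 * exp(-qT) = 50.2500 * 1.00000000 = 50.25000000
K * exp(-rT) = 50.4700 * 0.96971797 = 48.94166606
C = P + S*exp(-qT) - K*exp(-rT)
C = 7.3606 + 50.25000000 - 48.94166606 = 8.6689

Answer: Call price = 8.6689


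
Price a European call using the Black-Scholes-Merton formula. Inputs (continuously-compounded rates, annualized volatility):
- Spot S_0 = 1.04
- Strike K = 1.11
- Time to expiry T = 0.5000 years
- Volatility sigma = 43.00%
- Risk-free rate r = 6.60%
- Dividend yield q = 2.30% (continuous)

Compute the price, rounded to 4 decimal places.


d1 = (ln(S/K) + (r - q + 0.5*sigma^2) * T) / (sigma * sqrt(T)) = 0.00850402
d2 = d1 - sigma * sqrt(T) = -0.29555190
exp(-rT) = 0.96753856; exp(-qT) = 0.98856587
C = S_0 * exp(-qT) * N(d1) - K * exp(-rT) * N(d2)
N(d1) = 0.50339257; N(d2) = 0.38378616
C = 1.0400 * 0.98856587 * 0.50339257 - 1.1100 * 0.96753856 * 0.38378616 = 0.1054

Answer: Price = 0.1054


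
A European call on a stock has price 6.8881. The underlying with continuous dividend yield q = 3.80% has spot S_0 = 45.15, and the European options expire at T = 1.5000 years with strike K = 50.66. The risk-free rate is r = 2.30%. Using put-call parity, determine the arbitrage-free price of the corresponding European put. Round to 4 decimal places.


Put-call parity: C - P = S_0 * exp(-qT) - K * exp(-rT).
S_0 * exp(-qT) = 45.1500 * 0.94459407 = 42.64842223
K * exp(-rT) = 50.6600 * 0.96608834 = 48.94203529
P = C - S*exp(-qT) + K*exp(-rT)
P = 6.8881 - 42.64842223 + 48.94203529 = 13.1817

Answer: Put price = 13.1817


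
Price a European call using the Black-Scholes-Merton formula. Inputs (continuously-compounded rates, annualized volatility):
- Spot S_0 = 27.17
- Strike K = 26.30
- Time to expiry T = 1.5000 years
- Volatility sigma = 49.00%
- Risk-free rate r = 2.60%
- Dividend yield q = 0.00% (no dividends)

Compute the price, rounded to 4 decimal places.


d1 = (ln(S/K) + (r - q + 0.5*sigma^2) * T) / (sigma * sqrt(T)) = 0.41927847
d2 = d1 - sigma * sqrt(T) = -0.18084652
exp(-rT) = 0.96175071; exp(-qT) = 1.00000000
C = S_0 * exp(-qT) * N(d1) - K * exp(-rT) * N(d2)
N(d1) = 0.66249368; N(d2) = 0.42824402
C = 27.1700 * 1.00000000 * 0.66249368 - 26.3000 * 0.96175071 * 0.42824402 = 7.1679

Answer: Price = 7.1679


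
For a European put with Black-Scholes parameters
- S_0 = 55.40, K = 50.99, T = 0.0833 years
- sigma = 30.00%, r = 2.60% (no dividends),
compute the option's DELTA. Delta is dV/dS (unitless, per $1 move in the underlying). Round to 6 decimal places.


Answer: Delta = -0.152370

Derivation:
d1 = 1.0263225132; d2 = 0.9397372951
phi(d1) = 0.2356029081; exp(-qT) = 1.0000000000; exp(-rT) = 0.9978365437
N(-d1) = 0.1523697944
Delta = -exp(-qT) * N(-d1) = -1.0000000000 * 0.1523697944 = -0.152370


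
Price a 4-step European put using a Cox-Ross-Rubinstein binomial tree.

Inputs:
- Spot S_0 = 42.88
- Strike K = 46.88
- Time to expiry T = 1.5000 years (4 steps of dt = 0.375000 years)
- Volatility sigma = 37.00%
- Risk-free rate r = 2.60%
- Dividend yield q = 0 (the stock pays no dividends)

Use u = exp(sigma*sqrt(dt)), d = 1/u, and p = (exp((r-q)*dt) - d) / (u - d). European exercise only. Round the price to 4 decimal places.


Answer: Price = V(0,0) = 9.1318

Derivation:
dt = T/N = 0.375000
u = exp(sigma*sqrt(dt)) = 1.254300; d = 1/u = 0.797257
p = (exp((r-q)*dt) - d) / (u - d) = 0.465034
Discount per step: exp(-r*dt) = 0.990297
Stock lattice S(k, i) with i counting down-moves:
  k=0: S(0,0) = 42.8800
  k=1: S(1,0) = 53.7844; S(1,1) = 34.1864
  k=2: S(2,0) = 67.4618; S(2,1) = 42.8800; S(2,2) = 27.2554
  k=3: S(3,0) = 84.6173; S(3,1) = 53.7844; S(3,2) = 34.1864; S(3,3) = 21.7295
  k=4: S(4,0) = 106.1355; S(4,1) = 67.4618; S(4,2) = 42.8800; S(4,3) = 27.2554; S(4,4) = 17.3240
Terminal payoffs V(N, i) = max(K - S_T, 0):
  V(4,0) = 0.000000; V(4,1) = 0.000000; V(4,2) = 4.000000; V(4,3) = 19.624648; V(4,4) = 29.555974
Backward induction: V(k, i) = exp(-r*dt) * [p * V(k+1, i) + (1-p) * V(k+1, i+1)].
  V(3,0) = exp(-r*dt) * [p*0.000000 + (1-p)*0.000000] = 0.000000
  V(3,1) = exp(-r*dt) * [p*0.000000 + (1-p)*4.000000] = 2.119103
  V(3,2) = exp(-r*dt) * [p*4.000000 + (1-p)*19.624648] = 12.238747
  V(3,3) = exp(-r*dt) * [p*19.624648 + (1-p)*29.555974] = 24.695612
  V(2,0) = exp(-r*dt) * [p*0.000000 + (1-p)*2.119103] = 1.122649
  V(2,1) = exp(-r*dt) * [p*2.119103 + (1-p)*12.238747] = 7.459683
  V(2,2) = exp(-r*dt) * [p*12.238747 + (1-p)*24.695612] = 18.719343
  V(1,0) = exp(-r*dt) * [p*1.122649 + (1-p)*7.459683] = 4.468963
  V(1,1) = exp(-r*dt) * [p*7.459683 + (1-p)*18.719343] = 13.352398
  V(0,0) = exp(-r*dt) * [p*4.468963 + (1-p)*13.352398] = 9.131830


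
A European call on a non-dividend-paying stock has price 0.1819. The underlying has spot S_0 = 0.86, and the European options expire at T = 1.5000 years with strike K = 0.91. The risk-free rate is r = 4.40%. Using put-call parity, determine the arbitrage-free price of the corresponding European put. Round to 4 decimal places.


Answer: Put price = 0.1738

Derivation:
Put-call parity: C - P = S_0 * exp(-qT) - K * exp(-rT).
S_0 * exp(-qT) = 0.8600 * 1.00000000 = 0.86000000
K * exp(-rT) = 0.9100 * 0.93613086 = 0.85187909
P = C - S*exp(-qT) + K*exp(-rT)
P = 0.1819 - 0.86000000 + 0.85187909 = 0.1738


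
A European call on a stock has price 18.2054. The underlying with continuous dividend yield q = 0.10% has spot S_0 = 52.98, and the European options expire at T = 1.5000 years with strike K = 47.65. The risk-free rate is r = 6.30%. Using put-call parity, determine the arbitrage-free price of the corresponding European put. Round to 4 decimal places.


Put-call parity: C - P = S_0 * exp(-qT) - K * exp(-rT).
S_0 * exp(-qT) = 52.9800 * 0.99850112 = 52.90058957
K * exp(-rT) = 47.6500 * 0.90982773 = 43.35329155
P = C - S*exp(-qT) + K*exp(-rT)
P = 18.2054 - 52.90058957 + 43.35329155 = 8.6581

Answer: Put price = 8.6581


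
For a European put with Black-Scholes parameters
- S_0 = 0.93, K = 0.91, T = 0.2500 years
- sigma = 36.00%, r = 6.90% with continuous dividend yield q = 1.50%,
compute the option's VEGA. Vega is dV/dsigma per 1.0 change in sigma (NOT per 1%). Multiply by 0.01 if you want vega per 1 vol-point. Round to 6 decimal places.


Answer: Vega = 0.177419

Derivation:
d1 = 0.2857777035; d2 = 0.1057777035
phi(d1) = 0.3829798198; exp(-qT) = 0.9962570225; exp(-rT) = 0.9828979294
Vega = S * exp(-qT) * phi(d1) * sqrt(T) = 0.9300 * 0.9962570225 * 0.3829798198 * 0.5000000000 = 0.177419


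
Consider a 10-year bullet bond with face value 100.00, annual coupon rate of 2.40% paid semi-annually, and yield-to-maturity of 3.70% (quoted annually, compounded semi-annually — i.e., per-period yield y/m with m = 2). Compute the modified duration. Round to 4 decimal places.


Coupon per period c = face * coupon_rate / m = 1.200000
Periods per year m = 2; per-period yield y/m = 0.018500
Number of cashflows N = 20
Cashflows (t years, CF_t, discount factor 1/(1+y/m)^(m*t), PV):
  t = 0.5000: CF_t = 1.200000, DF = 0.981836, PV = 1.178203
  t = 1.0000: CF_t = 1.200000, DF = 0.964002, PV = 1.156802
  t = 1.5000: CF_t = 1.200000, DF = 0.946492, PV = 1.135790
  t = 2.0000: CF_t = 1.200000, DF = 0.929300, PV = 1.115160
  t = 2.5000: CF_t = 1.200000, DF = 0.912420, PV = 1.094904
  t = 3.0000: CF_t = 1.200000, DF = 0.895847, PV = 1.075016
  t = 3.5000: CF_t = 1.200000, DF = 0.879575, PV = 1.055490
  t = 4.0000: CF_t = 1.200000, DF = 0.863598, PV = 1.036318
  t = 4.5000: CF_t = 1.200000, DF = 0.847912, PV = 1.017494
  t = 5.0000: CF_t = 1.200000, DF = 0.832510, PV = 0.999012
  t = 5.5000: CF_t = 1.200000, DF = 0.817389, PV = 0.980866
  t = 6.0000: CF_t = 1.200000, DF = 0.802542, PV = 0.963050
  t = 6.5000: CF_t = 1.200000, DF = 0.787964, PV = 0.945557
  t = 7.0000: CF_t = 1.200000, DF = 0.773652, PV = 0.928382
  t = 7.5000: CF_t = 1.200000, DF = 0.759599, PV = 0.911519
  t = 8.0000: CF_t = 1.200000, DF = 0.745802, PV = 0.894962
  t = 8.5000: CF_t = 1.200000, DF = 0.732255, PV = 0.878706
  t = 9.0000: CF_t = 1.200000, DF = 0.718954, PV = 0.862745
  t = 9.5000: CF_t = 1.200000, DF = 0.705895, PV = 0.847075
  t = 10.0000: CF_t = 101.200000, DF = 0.693074, PV = 70.139045
Price P = sum_t PV_t = 89.216098
First compute Macaulay numerator sum_t t * PV_t:
  t * PV_t at t = 0.5000: 0.589102
  t * PV_t at t = 1.0000: 1.156802
  t * PV_t at t = 1.5000: 1.703685
  t * PV_t at t = 2.0000: 2.230320
  t * PV_t at t = 2.5000: 2.737260
  t * PV_t at t = 3.0000: 3.225049
  t * PV_t at t = 3.5000: 3.694214
  t * PV_t at t = 4.0000: 4.145271
  t * PV_t at t = 4.5000: 4.578724
  t * PV_t at t = 5.0000: 4.995062
  t * PV_t at t = 5.5000: 5.394765
  t * PV_t at t = 6.0000: 5.778300
  t * PV_t at t = 6.5000: 6.146122
  t * PV_t at t = 7.0000: 6.498675
  t * PV_t at t = 7.5000: 6.836393
  t * PV_t at t = 8.0000: 7.159698
  t * PV_t at t = 8.5000: 7.469003
  t * PV_t at t = 9.0000: 7.764708
  t * PV_t at t = 9.5000: 8.047208
  t * PV_t at t = 10.0000: 701.390446
Macaulay duration D = 791.540808 / 89.216098 = 8.872175
Modified duration = D / (1 + y/m) = 8.872175 / (1 + 0.018500) = 8.711021

Answer: Modified duration = 8.7110


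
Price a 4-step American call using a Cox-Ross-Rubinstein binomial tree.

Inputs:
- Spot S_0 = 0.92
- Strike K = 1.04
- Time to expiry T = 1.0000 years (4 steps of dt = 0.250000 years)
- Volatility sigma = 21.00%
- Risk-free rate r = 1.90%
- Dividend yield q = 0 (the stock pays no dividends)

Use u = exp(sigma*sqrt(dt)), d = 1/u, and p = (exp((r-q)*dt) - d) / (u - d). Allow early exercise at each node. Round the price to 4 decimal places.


dt = T/N = 0.250000
u = exp(sigma*sqrt(dt)) = 1.110711; d = 1/u = 0.900325
p = (exp((r-q)*dt) - d) / (u - d) = 0.496405
Discount per step: exp(-r*dt) = 0.995261
Stock lattice S(k, i) with i counting down-moves:
  k=0: S(0,0) = 0.9200
  k=1: S(1,0) = 1.0219; S(1,1) = 0.8283
  k=2: S(2,0) = 1.1350; S(2,1) = 0.9200; S(2,2) = 0.7457
  k=3: S(3,0) = 1.2606; S(3,1) = 1.0219; S(3,2) = 0.8283; S(3,3) = 0.6714
  k=4: S(4,0) = 1.4002; S(4,1) = 1.1350; S(4,2) = 0.9200; S(4,3) = 0.7457; S(4,4) = 0.6045
Terminal payoffs V(N, i) = max(S_T - K, 0):
  V(4,0) = 0.360205; V(4,1) = 0.094984; V(4,2) = 0.000000; V(4,3) = 0.000000; V(4,4) = 0.000000
Backward induction: V(k, i) = exp(-r*dt) * [p * V(k+1, i) + (1-p) * V(k+1, i+1)]; then take max(V_cont, immediate exercise) for American.
  V(3,0) = exp(-r*dt) * [p*0.360205 + (1-p)*0.094984] = 0.225567; exercise = 0.220639; V(3,0) = max -> 0.225567
  V(3,1) = exp(-r*dt) * [p*0.094984 + (1-p)*0.000000] = 0.046927; exercise = 0.000000; V(3,1) = max -> 0.046927
  V(3,2) = exp(-r*dt) * [p*0.000000 + (1-p)*0.000000] = 0.000000; exercise = 0.000000; V(3,2) = max -> 0.000000
  V(3,3) = exp(-r*dt) * [p*0.000000 + (1-p)*0.000000] = 0.000000; exercise = 0.000000; V(3,3) = max -> 0.000000
  V(2,0) = exp(-r*dt) * [p*0.225567 + (1-p)*0.046927] = 0.134962; exercise = 0.094984; V(2,0) = max -> 0.134962
  V(2,1) = exp(-r*dt) * [p*0.046927 + (1-p)*0.000000] = 0.023184; exercise = 0.000000; V(2,1) = max -> 0.023184
  V(2,2) = exp(-r*dt) * [p*0.000000 + (1-p)*0.000000] = 0.000000; exercise = 0.000000; V(2,2) = max -> 0.000000
  V(1,0) = exp(-r*dt) * [p*0.134962 + (1-p)*0.023184] = 0.078299; exercise = 0.000000; V(1,0) = max -> 0.078299
  V(1,1) = exp(-r*dt) * [p*0.023184 + (1-p)*0.000000] = 0.011454; exercise = 0.000000; V(1,1) = max -> 0.011454
  V(0,0) = exp(-r*dt) * [p*0.078299 + (1-p)*0.011454] = 0.044425; exercise = 0.000000; V(0,0) = max -> 0.044425

Answer: Price = V(0,0) = 0.0444


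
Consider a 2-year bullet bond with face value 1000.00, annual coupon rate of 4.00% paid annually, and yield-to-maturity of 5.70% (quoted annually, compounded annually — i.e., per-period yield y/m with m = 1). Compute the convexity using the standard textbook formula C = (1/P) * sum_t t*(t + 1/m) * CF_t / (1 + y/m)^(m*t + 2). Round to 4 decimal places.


Answer: Convexity = 5.2305

Derivation:
Coupon per period c = face * coupon_rate / m = 40.000000
Periods per year m = 1; per-period yield y/m = 0.057000
Number of cashflows N = 2
Cashflows (t years, CF_t, discount factor 1/(1+y/m)^(m*t), PV):
  t = 1.0000: CF_t = 40.000000, DF = 0.946074, PV = 37.842952
  t = 2.0000: CF_t = 1040.000000, DF = 0.895056, PV = 930.857848
Price P = sum_t PV_t = 968.700800
Convexity numerator sum_t t*(t + 1/m) * CF_t / (1+y/m)^(m*t + 2):
  t = 1.0000: term = 67.743094
  t = 2.0000: term = 4999.017309
Convexity = (1/P) * sum = 5066.760402 / 968.700800 = 5.230470


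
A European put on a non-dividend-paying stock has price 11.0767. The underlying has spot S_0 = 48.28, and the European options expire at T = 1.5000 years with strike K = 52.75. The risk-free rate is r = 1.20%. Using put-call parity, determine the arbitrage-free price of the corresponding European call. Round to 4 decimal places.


Put-call parity: C - P = S_0 * exp(-qT) - K * exp(-rT).
S_0 * exp(-qT) = 48.2800 * 1.00000000 = 48.28000000
K * exp(-rT) = 52.7500 * 0.98216103 = 51.80899446
C = P + S*exp(-qT) - K*exp(-rT)
C = 11.0767 + 48.28000000 - 51.80899446 = 7.5477

Answer: Call price = 7.5477


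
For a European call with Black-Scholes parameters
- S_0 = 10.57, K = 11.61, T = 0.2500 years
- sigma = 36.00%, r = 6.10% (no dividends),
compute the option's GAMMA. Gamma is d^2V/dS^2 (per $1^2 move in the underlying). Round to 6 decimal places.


Answer: Gamma = 0.197455

Derivation:
d1 = -0.3466499768; d2 = -0.5266499768
phi(d1) = 0.3756784692; exp(-qT) = 1.0000000000; exp(-rT) = 0.9848656924
Gamma = exp(-qT) * phi(d1) / (S * sigma * sqrt(T)) = 1.0000000000 * 0.3756784692 / (10.5700 * 0.3600 * 0.5000000000) = 0.197455


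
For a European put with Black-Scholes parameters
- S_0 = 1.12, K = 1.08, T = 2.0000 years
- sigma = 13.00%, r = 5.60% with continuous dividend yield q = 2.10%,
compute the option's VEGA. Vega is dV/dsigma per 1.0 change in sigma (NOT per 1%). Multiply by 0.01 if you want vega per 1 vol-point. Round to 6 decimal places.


Answer: Vega = 0.483931

Derivation:
d1 = 0.6704875930; d2 = 0.4866398299
phi(d1) = 0.3186329902; exp(-qT) = 0.9588697806; exp(-rT) = 0.8940442575
Vega = S * exp(-qT) * phi(d1) * sqrt(T) = 1.1200 * 0.9588697806 * 0.3186329902 * 1.4142135624 = 0.483931


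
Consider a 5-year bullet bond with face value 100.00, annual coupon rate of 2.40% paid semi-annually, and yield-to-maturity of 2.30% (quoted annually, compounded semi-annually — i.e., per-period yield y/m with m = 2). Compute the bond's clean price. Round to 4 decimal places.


Coupon per period c = face * coupon_rate / m = 1.200000
Periods per year m = 2; per-period yield y/m = 0.011500
Number of cashflows N = 10
Cashflows (t years, CF_t, discount factor 1/(1+y/m)^(m*t), PV):
  t = 0.5000: CF_t = 1.200000, DF = 0.988631, PV = 1.186357
  t = 1.0000: CF_t = 1.200000, DF = 0.977391, PV = 1.172869
  t = 1.5000: CF_t = 1.200000, DF = 0.966279, PV = 1.159534
  t = 2.0000: CF_t = 1.200000, DF = 0.955293, PV = 1.146351
  t = 2.5000: CF_t = 1.200000, DF = 0.944432, PV = 1.133318
  t = 3.0000: CF_t = 1.200000, DF = 0.933694, PV = 1.120433
  t = 3.5000: CF_t = 1.200000, DF = 0.923079, PV = 1.107695
  t = 4.0000: CF_t = 1.200000, DF = 0.912584, PV = 1.095101
  t = 4.5000: CF_t = 1.200000, DF = 0.902209, PV = 1.082650
  t = 5.0000: CF_t = 101.200000, DF = 0.891951, PV = 90.265469
Price P = sum_t PV_t = 100.469777

Answer: Price = 100.4698


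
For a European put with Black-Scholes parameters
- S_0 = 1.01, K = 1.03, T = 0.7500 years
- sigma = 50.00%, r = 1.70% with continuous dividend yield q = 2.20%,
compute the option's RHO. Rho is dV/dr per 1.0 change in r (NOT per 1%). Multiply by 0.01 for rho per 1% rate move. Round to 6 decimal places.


d1 = 0.1625622720; d2 = -0.2704504299
phi(d1) = 0.3937056306; exp(-qT) = 0.9836353794; exp(-rT) = 0.9873309369
N(-d2) = 0.6065931262
Rho = -K*T*exp(-rT)*N(-d2) = -1.0300 * 0.7500 * 0.9873309369 * 0.6065931262 = -0.462657

Answer: Rho = -0.462657


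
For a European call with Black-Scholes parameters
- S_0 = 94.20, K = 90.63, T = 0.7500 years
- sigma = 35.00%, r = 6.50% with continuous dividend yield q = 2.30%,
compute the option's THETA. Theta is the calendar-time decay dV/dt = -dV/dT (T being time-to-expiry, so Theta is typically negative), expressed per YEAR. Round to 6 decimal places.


Answer: Theta = -8.537892

Derivation:
d1 = 0.3829395997; d2 = 0.0798307084
phi(d1) = 0.3707379124; exp(-qT) = 0.9828979294; exp(-rT) = 0.9524192047
Theta = -S*exp(-qT)*phi(d1)*sigma/(2*sqrt(T)) - r*K*exp(-rT)*N(d2) + q*S*exp(-qT)*N(d1)
N(d1) = 0.6491177255; N(d2) = 0.5318140498; sqrt(T) = 0.8660254038
Term 1 = -94.2000 * 0.9828979294 * 0.3707379124 * 0.3500 / (2 * 0.8660254038) = -6.9363937791
Term 2 = -0.0650 * 90.6300 * 0.9524192047 * 0.5318140498 = -2.9838245800
Term 3 = 0.0230 * 94.2000 * 0.9828979294 * 0.6491177255 = 1.3823264803
Theta = -6.9363937791 + (-2.9838245800) + (1.3823264803) = -8.537892


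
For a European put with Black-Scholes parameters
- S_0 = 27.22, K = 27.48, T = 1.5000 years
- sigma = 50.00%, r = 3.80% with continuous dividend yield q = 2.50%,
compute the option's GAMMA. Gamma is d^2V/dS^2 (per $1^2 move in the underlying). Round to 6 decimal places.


d1 = 0.3225055838; d2 = -0.2898668519
phi(d1) = 0.3787255575; exp(-qT) = 0.9631944177; exp(-rT) = 0.9445940694
Gamma = exp(-qT) * phi(d1) / (S * sigma * sqrt(T)) = 0.9631944177 * 0.3787255575 / (27.2200 * 0.5000 * 1.2247448714) = 0.021884

Answer: Gamma = 0.021884


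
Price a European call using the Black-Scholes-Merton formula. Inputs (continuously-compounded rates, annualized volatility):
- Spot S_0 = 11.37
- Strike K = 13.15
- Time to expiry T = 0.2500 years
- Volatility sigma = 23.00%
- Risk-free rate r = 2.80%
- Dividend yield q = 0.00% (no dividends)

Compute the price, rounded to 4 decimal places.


Answer: Price = 0.0779

Derivation:
d1 = (ln(S/K) + (r - q + 0.5*sigma^2) * T) / (sigma * sqrt(T)) = -1.14635609
d2 = d1 - sigma * sqrt(T) = -1.26135609
exp(-rT) = 0.99302444; exp(-qT) = 1.00000000
C = S_0 * exp(-qT) * N(d1) - K * exp(-rT) * N(d2)
N(d1) = 0.12582392; N(d2) = 0.10359029
C = 11.3700 * 1.00000000 * 0.12582392 - 13.1500 * 0.99302444 * 0.10359029 = 0.0779


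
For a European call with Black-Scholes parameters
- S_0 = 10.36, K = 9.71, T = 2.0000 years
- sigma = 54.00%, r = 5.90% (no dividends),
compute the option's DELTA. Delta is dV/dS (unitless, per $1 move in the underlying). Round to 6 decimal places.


Answer: Delta = 0.732766

Derivation:
d1 = 0.6212011045; d2 = -0.1424742192
phi(d1) = 0.3289386765; exp(-qT) = 1.0000000000; exp(-rT) = 0.8886960526
N(d1) = 0.7327663436
Delta = exp(-qT) * N(d1) = 1.0000000000 * 0.7327663436 = 0.732766


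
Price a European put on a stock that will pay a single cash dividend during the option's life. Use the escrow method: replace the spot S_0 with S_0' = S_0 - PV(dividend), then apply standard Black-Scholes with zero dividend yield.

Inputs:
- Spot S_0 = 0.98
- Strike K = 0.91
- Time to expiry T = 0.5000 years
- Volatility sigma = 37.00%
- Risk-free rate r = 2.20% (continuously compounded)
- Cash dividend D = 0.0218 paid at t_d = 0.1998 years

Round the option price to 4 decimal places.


Answer: Price = 0.0703

Derivation:
PV(D) = D * exp(-r * t_d) = 0.0218 * 0.99561405 = 0.02170439
S_0' = S_0 - PV(D) = 0.9800 - 0.02170439 = 0.95829561
d1 = (ln(S_0'/K) + (r + sigma^2/2)*T) / (sigma*sqrt(T)) = 0.37051136
d2 = d1 - sigma*sqrt(T) = 0.10888185
exp(-rT) = 0.98906028
N(-d1) = 0.35550076; N(-d2) = 0.45664810
P = K * exp(-rT) * N(-d2) - S_0' * N(-d1) = 0.9100 * 0.98906028 * 0.45664810 - 0.95829561 * 0.35550076 = 0.0703


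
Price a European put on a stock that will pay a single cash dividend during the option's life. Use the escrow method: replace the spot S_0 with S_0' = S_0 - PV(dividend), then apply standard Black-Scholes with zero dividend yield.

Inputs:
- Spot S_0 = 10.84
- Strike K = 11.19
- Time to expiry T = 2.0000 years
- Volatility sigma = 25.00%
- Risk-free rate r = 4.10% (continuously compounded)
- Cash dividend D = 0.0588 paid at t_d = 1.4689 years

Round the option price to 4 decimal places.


Answer: Price = 1.2540

Derivation:
PV(D) = D * exp(-r * t_d) = 0.0588 * 0.94155275 = 0.05536330
S_0' = S_0 - PV(D) = 10.8400 - 0.05536330 = 10.78463670
d1 = (ln(S_0'/K) + (r + sigma^2/2)*T) / (sigma*sqrt(T)) = 0.30434462
d2 = d1 - sigma*sqrt(T) = -0.04920877
exp(-rT) = 0.92127196
N(-d1) = 0.38043268; N(-d2) = 0.51962354
P = K * exp(-rT) * N(-d2) - S_0' * N(-d1) = 11.1900 * 0.92127196 * 0.51962354 - 10.78463670 * 0.38043268 = 1.2540


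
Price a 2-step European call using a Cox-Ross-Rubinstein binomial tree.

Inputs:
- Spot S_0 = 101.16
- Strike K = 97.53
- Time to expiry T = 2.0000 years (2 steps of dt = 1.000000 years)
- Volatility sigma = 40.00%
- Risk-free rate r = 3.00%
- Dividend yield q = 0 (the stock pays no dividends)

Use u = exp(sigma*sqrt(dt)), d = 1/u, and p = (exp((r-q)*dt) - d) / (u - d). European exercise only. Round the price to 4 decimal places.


dt = T/N = 1.000000
u = exp(sigma*sqrt(dt)) = 1.491825; d = 1/u = 0.670320
p = (exp((r-q)*dt) - d) / (u - d) = 0.438384
Discount per step: exp(-r*dt) = 0.970446
Stock lattice S(k, i) with i counting down-moves:
  k=0: S(0,0) = 101.1600
  k=1: S(1,0) = 150.9130; S(1,1) = 67.8096
  k=2: S(2,0) = 225.1357; S(2,1) = 101.1600; S(2,2) = 45.4541
Terminal payoffs V(N, i) = max(S_T - K, 0):
  V(2,0) = 127.605720; V(2,1) = 3.630000; V(2,2) = 0.000000
Backward induction: V(k, i) = exp(-r*dt) * [p * V(k+1, i) + (1-p) * V(k+1, i+1)].
  V(1,0) = exp(-r*dt) * [p*127.605720 + (1-p)*3.630000] = 56.265434
  V(1,1) = exp(-r*dt) * [p*3.630000 + (1-p)*0.000000] = 1.544303
  V(0,0) = exp(-r*dt) * [p*56.265434 + (1-p)*1.544303] = 24.778551

Answer: Price = V(0,0) = 24.7786


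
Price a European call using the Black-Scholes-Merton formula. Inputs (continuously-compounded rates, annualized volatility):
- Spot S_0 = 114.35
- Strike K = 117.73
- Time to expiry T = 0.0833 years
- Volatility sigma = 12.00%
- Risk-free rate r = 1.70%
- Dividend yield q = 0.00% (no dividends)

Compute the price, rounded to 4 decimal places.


d1 = (ln(S/K) + (r - q + 0.5*sigma^2) * T) / (sigma * sqrt(T)) = -0.78287285
d2 = d1 - sigma * sqrt(T) = -0.81750694
exp(-rT) = 0.99858490; exp(-qT) = 1.00000000
C = S_0 * exp(-qT) * N(d1) - K * exp(-rT) * N(d2)
N(d1) = 0.21685089; N(d2) = 0.20681939
C = 114.3500 * 1.00000000 * 0.21685089 - 117.7300 * 0.99858490 * 0.20681939 = 0.4825

Answer: Price = 0.4825


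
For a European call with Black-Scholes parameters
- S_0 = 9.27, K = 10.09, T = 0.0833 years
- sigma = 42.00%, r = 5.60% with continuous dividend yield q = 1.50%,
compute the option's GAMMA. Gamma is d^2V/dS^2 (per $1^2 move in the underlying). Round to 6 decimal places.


Answer: Gamma = 0.294303

Derivation:
d1 = -0.6104563506; d2 = -0.7316756560
phi(d1) = 0.3311224570; exp(-qT) = 0.9987512803; exp(-rT) = 0.9953460633
Gamma = exp(-qT) * phi(d1) / (S * sigma * sqrt(T)) = 0.9987512803 * 0.3311224570 / (9.2700 * 0.4200 * 0.2886173938) = 0.294303


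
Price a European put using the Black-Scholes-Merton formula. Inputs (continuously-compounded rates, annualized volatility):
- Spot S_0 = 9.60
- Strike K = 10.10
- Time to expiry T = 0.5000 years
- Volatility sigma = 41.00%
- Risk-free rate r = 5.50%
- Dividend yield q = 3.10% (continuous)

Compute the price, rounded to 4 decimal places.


Answer: Price = 1.3077

Derivation:
d1 = (ln(S/K) + (r - q + 0.5*sigma^2) * T) / (sigma * sqrt(T)) = 0.01121946
d2 = d1 - sigma * sqrt(T) = -0.27869433
exp(-rT) = 0.97287468; exp(-qT) = 0.98461951
P = K * exp(-rT) * N(-d2) - S_0 * exp(-qT) * N(-d1)
N(-d1) = 0.49552418; N(-d2) = 0.60976029
P = 10.1000 * 0.97287468 * 0.60976029 - 9.6000 * 0.98461951 * 0.49552418 = 1.3077


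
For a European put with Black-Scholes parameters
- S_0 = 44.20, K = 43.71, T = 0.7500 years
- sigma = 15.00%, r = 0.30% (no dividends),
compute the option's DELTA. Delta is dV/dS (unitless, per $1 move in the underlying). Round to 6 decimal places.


Answer: Delta = -0.433257

Derivation:
d1 = 0.1680888352; d2 = 0.0381850246
phi(d1) = 0.3933460731; exp(-qT) = 1.0000000000; exp(-rT) = 0.9977525294
N(-d1) = 0.4332566963
Delta = -exp(-qT) * N(-d1) = -1.0000000000 * 0.4332566963 = -0.433257


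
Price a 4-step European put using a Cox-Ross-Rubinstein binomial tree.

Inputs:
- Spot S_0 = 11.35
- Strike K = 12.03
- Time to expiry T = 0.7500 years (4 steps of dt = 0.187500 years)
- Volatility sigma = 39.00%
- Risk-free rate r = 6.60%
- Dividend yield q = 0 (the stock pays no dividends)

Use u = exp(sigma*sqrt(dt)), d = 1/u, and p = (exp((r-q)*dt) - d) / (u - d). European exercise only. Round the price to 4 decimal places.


Answer: Price = V(0,0) = 1.5872

Derivation:
dt = T/N = 0.187500
u = exp(sigma*sqrt(dt)) = 1.183972; d = 1/u = 0.844615
p = (exp((r-q)*dt) - d) / (u - d) = 0.494574
Discount per step: exp(-r*dt) = 0.987701
Stock lattice S(k, i) with i counting down-moves:
  k=0: S(0,0) = 11.3500
  k=1: S(1,0) = 13.4381; S(1,1) = 9.5864
  k=2: S(2,0) = 15.9103; S(2,1) = 11.3500; S(2,2) = 8.0968
  k=3: S(3,0) = 18.8374; S(3,1) = 13.4381; S(3,2) = 9.5864; S(3,3) = 6.8387
  k=4: S(4,0) = 22.3029; S(4,1) = 15.9103; S(4,2) = 11.3500; S(4,3) = 8.0968; S(4,4) = 5.7760
Terminal payoffs V(N, i) = max(K - S_T, 0):
  V(4,0) = 0.000000; V(4,1) = 0.000000; V(4,2) = 0.680000; V(4,3) = 3.933209; V(4,4) = 6.253962
Backward induction: V(k, i) = exp(-r*dt) * [p * V(k+1, i) + (1-p) * V(k+1, i+1)].
  V(3,0) = exp(-r*dt) * [p*0.000000 + (1-p)*0.000000] = 0.000000
  V(3,1) = exp(-r*dt) * [p*0.000000 + (1-p)*0.680000] = 0.339463
  V(3,2) = exp(-r*dt) * [p*0.680000 + (1-p)*3.933209] = 2.295671
  V(3,3) = exp(-r*dt) * [p*3.933209 + (1-p)*6.253962] = 5.043379
  V(2,0) = exp(-r*dt) * [p*0.000000 + (1-p)*0.339463] = 0.169463
  V(2,1) = exp(-r*dt) * [p*0.339463 + (1-p)*2.295671] = 1.311847
  V(2,2) = exp(-r*dt) * [p*2.295671 + (1-p)*5.043379] = 3.639121
  V(1,0) = exp(-r*dt) * [p*0.169463 + (1-p)*1.311847] = 0.737668
  V(1,1) = exp(-r*dt) * [p*1.311847 + (1-p)*3.639121] = 2.457511
  V(0,0) = exp(-r*dt) * [p*0.737668 + (1-p)*2.457511] = 1.587159


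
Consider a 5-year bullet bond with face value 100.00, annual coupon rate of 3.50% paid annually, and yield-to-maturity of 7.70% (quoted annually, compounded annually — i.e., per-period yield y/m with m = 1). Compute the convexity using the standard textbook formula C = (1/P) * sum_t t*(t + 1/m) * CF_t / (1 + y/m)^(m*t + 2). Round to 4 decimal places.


Answer: Convexity = 23.3752

Derivation:
Coupon per period c = face * coupon_rate / m = 3.500000
Periods per year m = 1; per-period yield y/m = 0.077000
Number of cashflows N = 5
Cashflows (t years, CF_t, discount factor 1/(1+y/m)^(m*t), PV):
  t = 1.0000: CF_t = 3.500000, DF = 0.928505, PV = 3.249768
  t = 2.0000: CF_t = 3.500000, DF = 0.862122, PV = 3.017426
  t = 3.0000: CF_t = 3.500000, DF = 0.800484, PV = 2.801696
  t = 4.0000: CF_t = 3.500000, DF = 0.743254, PV = 2.601389
  t = 5.0000: CF_t = 103.500000, DF = 0.690115, PV = 71.426905
Price P = sum_t PV_t = 83.097183
Convexity numerator sum_t t*(t + 1/m) * CF_t / (1+y/m)^(m*t + 2):
  t = 1.0000: term = 5.603391
  t = 2.0000: term = 15.608332
  t = 3.0000: term = 28.984831
  t = 4.0000: term = 44.854273
  t = 5.0000: term = 1847.360619
Convexity = (1/P) * sum = 1942.411446 / 83.097183 = 23.375178


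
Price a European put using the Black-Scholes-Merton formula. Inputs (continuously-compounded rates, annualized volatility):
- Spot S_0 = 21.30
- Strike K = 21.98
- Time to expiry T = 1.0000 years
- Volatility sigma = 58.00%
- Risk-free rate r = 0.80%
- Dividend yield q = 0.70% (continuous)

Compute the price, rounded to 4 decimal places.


Answer: Price = 5.2342

Derivation:
d1 = (ln(S/K) + (r - q + 0.5*sigma^2) * T) / (sigma * sqrt(T)) = 0.23754159
d2 = d1 - sigma * sqrt(T) = -0.34245841
exp(-rT) = 0.99203191; exp(-qT) = 0.99302444
P = K * exp(-rT) * N(-d2) - S_0 * exp(-qT) * N(-d1)
N(-d1) = 0.40611833; N(-d2) = 0.63399703
P = 21.9800 * 0.99203191 * 0.63399703 - 21.3000 * 0.99302444 * 0.40611833 = 5.2342


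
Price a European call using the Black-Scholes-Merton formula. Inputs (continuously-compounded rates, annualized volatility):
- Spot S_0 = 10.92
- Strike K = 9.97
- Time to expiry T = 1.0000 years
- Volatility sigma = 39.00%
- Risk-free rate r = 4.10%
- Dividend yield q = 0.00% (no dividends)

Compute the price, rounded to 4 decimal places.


d1 = (ln(S/K) + (r - q + 0.5*sigma^2) * T) / (sigma * sqrt(T)) = 0.53350099
d2 = d1 - sigma * sqrt(T) = 0.14350099
exp(-rT) = 0.95982913; exp(-qT) = 1.00000000
C = S_0 * exp(-qT) * N(d1) - K * exp(-rT) * N(d2)
N(d1) = 0.70315659; N(d2) = 0.55705274
C = 10.9200 * 1.00000000 * 0.70315659 - 9.9700 * 0.95982913 * 0.55705274 = 2.3478

Answer: Price = 2.3478
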